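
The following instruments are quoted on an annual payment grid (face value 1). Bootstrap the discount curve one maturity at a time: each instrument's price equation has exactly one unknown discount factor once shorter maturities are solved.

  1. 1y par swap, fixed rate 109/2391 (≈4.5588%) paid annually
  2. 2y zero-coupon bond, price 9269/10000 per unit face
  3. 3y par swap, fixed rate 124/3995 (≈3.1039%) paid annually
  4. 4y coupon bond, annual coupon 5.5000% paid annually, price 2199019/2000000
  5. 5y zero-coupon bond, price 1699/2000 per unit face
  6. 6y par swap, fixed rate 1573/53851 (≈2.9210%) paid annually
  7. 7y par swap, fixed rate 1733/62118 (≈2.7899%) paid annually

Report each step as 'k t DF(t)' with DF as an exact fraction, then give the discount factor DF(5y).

step 1 [1y] swap r/1=109/2391: DF=(1 − 109/2391·(0))/(1+109/2391) = 2391/2500 ≈ 0.956400
step 2 [2y] zero: DF = P = 9269/10000 ≈ 0.926900
step 3 [3y] swap r/1=124/3995: DF=(1 − 124/3995·(0.956400+0.926900))/(1+124/3995) = 2283/2500 ≈ 0.913200
step 4 [4y] bond c/1=11/200: DF=(2199019/2000000 − 11/200·(0.956400+0.926900+0.913200))/(1+11/200) = 2241/2500 ≈ 0.896400
step 5 [5y] zero: DF = P = 1699/2000 ≈ 0.849500
step 6 [6y] swap r/1=1573/53851: DF=(1 − 1573/53851·(0.956400+0.926900+0.913200+0.896400+0.849500))/(1+1573/53851) = 8427/10000 ≈ 0.842700
step 7 [7y] swap r/1=1733/62118: DF=(1 − 1733/62118·(0.956400+0.926900+0.913200+0.896400+0.849500+0.842700))/(1+1733/62118) = 8267/10000 ≈ 0.826700

1 1 2391/2500
2 2 9269/10000
3 3 2283/2500
4 4 2241/2500
5 5 1699/2000
6 6 8427/10000
7 7 8267/10000
DF(5y) = 1699/2000 ≈ 0.849500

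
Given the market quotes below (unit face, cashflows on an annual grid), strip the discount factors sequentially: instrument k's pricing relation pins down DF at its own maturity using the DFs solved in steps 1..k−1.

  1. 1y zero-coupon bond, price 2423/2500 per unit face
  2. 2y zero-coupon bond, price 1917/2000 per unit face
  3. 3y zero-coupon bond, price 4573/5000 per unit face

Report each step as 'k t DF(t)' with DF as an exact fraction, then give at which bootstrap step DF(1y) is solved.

step 1 [1y] zero: DF = P = 2423/2500 ≈ 0.969200
step 2 [2y] zero: DF = P = 1917/2000 ≈ 0.958500
step 3 [3y] zero: DF = P = 4573/5000 ≈ 0.914600

1 1 2423/2500
2 2 1917/2000
3 3 4573/5000
DF(1y) is solved at step 1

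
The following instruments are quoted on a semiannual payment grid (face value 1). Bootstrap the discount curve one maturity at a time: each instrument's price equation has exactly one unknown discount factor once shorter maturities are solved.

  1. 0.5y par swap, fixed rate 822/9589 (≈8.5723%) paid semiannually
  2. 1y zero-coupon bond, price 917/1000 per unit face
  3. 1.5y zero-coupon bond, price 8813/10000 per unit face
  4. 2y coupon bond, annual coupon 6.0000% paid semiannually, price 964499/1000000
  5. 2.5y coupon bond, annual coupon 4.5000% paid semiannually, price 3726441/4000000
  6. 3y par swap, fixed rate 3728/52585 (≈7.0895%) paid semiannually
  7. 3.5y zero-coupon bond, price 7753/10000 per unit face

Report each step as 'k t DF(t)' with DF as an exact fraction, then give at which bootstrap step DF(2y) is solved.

1 1/2 9589/10000
2 1 917/1000
3 3/2 8813/10000
4 2 8561/10000
5 5/2 2079/2500
6 3 1017/1250
7 7/2 7753/10000
DF(2y) is solved at step 4

step 1 [0.5y] swap r/2=411/9589: DF=(1 − 411/9589·(0))/(1+411/9589) = 9589/10000 ≈ 0.958900
step 2 [1y] zero: DF = P = 917/1000 ≈ 0.917000
step 3 [1.5y] zero: DF = P = 8813/10000 ≈ 0.881300
step 4 [2y] bond c/2=3/100: DF=(964499/1000000 − 3/100·(0.958900+0.917000+0.881300))/(1+3/100) = 8561/10000 ≈ 0.856100
step 5 [2.5y] bond c/2=9/400: DF=(3726441/4000000 − 9/400·(0.958900+0.917000+0.881300+0.856100))/(1+9/400) = 2079/2500 ≈ 0.831600
step 6 [3y] swap r/2=1864/52585: DF=(1 − 1864/52585·(0.958900+0.917000+0.881300+0.856100+0.831600))/(1+1864/52585) = 1017/1250 ≈ 0.813600
step 7 [3.5y] zero: DF = P = 7753/10000 ≈ 0.775300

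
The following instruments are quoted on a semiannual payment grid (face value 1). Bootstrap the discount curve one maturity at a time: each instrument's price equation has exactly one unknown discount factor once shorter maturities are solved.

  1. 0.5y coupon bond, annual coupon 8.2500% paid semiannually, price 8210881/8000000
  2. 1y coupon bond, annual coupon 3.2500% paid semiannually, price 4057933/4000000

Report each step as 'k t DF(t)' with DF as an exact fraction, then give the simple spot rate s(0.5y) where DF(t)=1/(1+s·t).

1 1/2 9857/10000
2 1 393/400
s(0.5y) = (1/(9857/10000) − 1)/(1/2) = 286/9857 ≈ 2.9015%

step 1 [0.5y] bond c/2=33/800: DF=(8210881/8000000 − 33/800·(0))/(1+33/800) = 9857/10000 ≈ 0.985700
step 2 [1y] bond c/2=13/800: DF=(4057933/4000000 − 13/800·(0.985700))/(1+13/800) = 393/400 ≈ 0.982500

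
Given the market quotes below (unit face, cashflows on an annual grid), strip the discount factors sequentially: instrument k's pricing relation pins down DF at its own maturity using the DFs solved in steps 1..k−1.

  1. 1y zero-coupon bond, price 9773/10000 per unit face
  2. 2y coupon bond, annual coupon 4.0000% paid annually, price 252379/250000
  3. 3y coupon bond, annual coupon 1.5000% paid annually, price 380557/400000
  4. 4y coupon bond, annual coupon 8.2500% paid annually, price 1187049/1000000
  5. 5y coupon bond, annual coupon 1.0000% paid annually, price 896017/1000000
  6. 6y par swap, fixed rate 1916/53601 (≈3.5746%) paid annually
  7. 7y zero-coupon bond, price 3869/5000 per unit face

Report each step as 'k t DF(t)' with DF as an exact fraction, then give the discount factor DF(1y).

step 1 [1y] zero: DF = P = 9773/10000 ≈ 0.977300
step 2 [2y] bond c/1=1/25: DF=(252379/250000 − 1/25·(0.977300))/(1+1/25) = 9331/10000 ≈ 0.933100
step 3 [3y] bond c/1=3/200: DF=(380557/400000 − 3/200·(0.977300+0.933100))/(1+3/200) = 9091/10000 ≈ 0.909100
step 4 [4y] bond c/1=33/400: DF=(1187049/1000000 − 33/400·(0.977300+0.933100+0.909100))/(1+33/400) = 8817/10000 ≈ 0.881700
step 5 [5y] bond c/1=1/100: DF=(896017/1000000 − 1/100·(0.977300+0.933100+0.909100+0.881700))/(1+1/100) = 1701/2000 ≈ 0.850500
step 6 [6y] swap r/1=1916/53601: DF=(1 − 1916/53601·(0.977300+0.933100+0.909100+0.881700+0.850500))/(1+1916/53601) = 2021/2500 ≈ 0.808400
step 7 [7y] zero: DF = P = 3869/5000 ≈ 0.773800

1 1 9773/10000
2 2 9331/10000
3 3 9091/10000
4 4 8817/10000
5 5 1701/2000
6 6 2021/2500
7 7 3869/5000
DF(1y) = 9773/10000 ≈ 0.977300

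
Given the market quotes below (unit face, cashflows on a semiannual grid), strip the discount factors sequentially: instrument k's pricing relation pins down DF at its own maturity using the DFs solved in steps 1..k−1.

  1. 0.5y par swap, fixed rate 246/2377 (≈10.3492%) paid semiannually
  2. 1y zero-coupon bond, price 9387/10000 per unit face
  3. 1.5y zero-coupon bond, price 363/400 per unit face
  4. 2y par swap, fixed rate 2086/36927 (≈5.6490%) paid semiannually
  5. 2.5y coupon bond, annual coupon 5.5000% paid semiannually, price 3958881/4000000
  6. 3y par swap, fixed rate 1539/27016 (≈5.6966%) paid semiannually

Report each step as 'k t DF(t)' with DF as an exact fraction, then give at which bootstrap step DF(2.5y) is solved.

1 1/2 2377/2500
2 1 9387/10000
3 3/2 363/400
4 2 8957/10000
5 5/2 2161/2500
6 3 8461/10000
DF(2.5y) is solved at step 5

step 1 [0.5y] swap r/2=123/2377: DF=(1 − 123/2377·(0))/(1+123/2377) = 2377/2500 ≈ 0.950800
step 2 [1y] zero: DF = P = 9387/10000 ≈ 0.938700
step 3 [1.5y] zero: DF = P = 363/400 ≈ 0.907500
step 4 [2y] swap r/2=1043/36927: DF=(1 − 1043/36927·(0.950800+0.938700+0.907500))/(1+1043/36927) = 8957/10000 ≈ 0.895700
step 5 [2.5y] bond c/2=11/400: DF=(3958881/4000000 − 11/400·(0.950800+0.938700+0.907500+0.895700))/(1+11/400) = 2161/2500 ≈ 0.864400
step 6 [3y] swap r/2=1539/54032: DF=(1 − 1539/54032·(0.950800+0.938700+0.907500+0.895700+0.864400))/(1+1539/54032) = 8461/10000 ≈ 0.846100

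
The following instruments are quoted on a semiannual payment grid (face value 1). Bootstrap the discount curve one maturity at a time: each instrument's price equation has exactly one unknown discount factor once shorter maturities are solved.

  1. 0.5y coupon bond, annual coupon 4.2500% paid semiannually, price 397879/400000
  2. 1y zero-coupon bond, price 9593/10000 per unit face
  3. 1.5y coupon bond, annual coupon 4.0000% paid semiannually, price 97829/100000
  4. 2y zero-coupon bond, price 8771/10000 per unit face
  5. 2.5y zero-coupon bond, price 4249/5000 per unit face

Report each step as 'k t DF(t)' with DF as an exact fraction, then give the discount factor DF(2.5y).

1 1/2 487/500
2 1 9593/10000
3 3/2 2303/2500
4 2 8771/10000
5 5/2 4249/5000
DF(2.5y) = 4249/5000 ≈ 0.849800

step 1 [0.5y] bond c/2=17/800: DF=(397879/400000 − 17/800·(0))/(1+17/800) = 487/500 ≈ 0.974000
step 2 [1y] zero: DF = P = 9593/10000 ≈ 0.959300
step 3 [1.5y] bond c/2=1/50: DF=(97829/100000 − 1/50·(0.974000+0.959300))/(1+1/50) = 2303/2500 ≈ 0.921200
step 4 [2y] zero: DF = P = 8771/10000 ≈ 0.877100
step 5 [2.5y] zero: DF = P = 4249/5000 ≈ 0.849800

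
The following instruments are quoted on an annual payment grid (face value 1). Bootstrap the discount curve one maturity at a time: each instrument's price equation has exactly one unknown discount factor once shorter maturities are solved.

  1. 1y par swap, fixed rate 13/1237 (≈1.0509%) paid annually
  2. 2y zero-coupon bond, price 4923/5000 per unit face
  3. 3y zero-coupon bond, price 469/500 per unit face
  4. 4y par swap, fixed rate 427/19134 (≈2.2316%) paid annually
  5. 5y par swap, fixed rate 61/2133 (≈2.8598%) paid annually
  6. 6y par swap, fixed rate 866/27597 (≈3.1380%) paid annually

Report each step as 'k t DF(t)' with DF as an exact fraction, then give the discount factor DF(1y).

1 1 1237/1250
2 2 4923/5000
3 3 469/500
4 4 4573/5000
5 5 4329/5000
6 6 2067/2500
DF(1y) = 1237/1250 ≈ 0.989600

step 1 [1y] swap r/1=13/1237: DF=(1 − 13/1237·(0))/(1+13/1237) = 1237/1250 ≈ 0.989600
step 2 [2y] zero: DF = P = 4923/5000 ≈ 0.984600
step 3 [3y] zero: DF = P = 469/500 ≈ 0.938000
step 4 [4y] swap r/1=427/19134: DF=(1 − 427/19134·(0.989600+0.984600+0.938000))/(1+427/19134) = 4573/5000 ≈ 0.914600
step 5 [5y] swap r/1=61/2133: DF=(1 − 61/2133·(0.989600+0.984600+0.938000+0.914600))/(1+61/2133) = 4329/5000 ≈ 0.865800
step 6 [6y] swap r/1=866/27597: DF=(1 − 866/27597·(0.989600+0.984600+0.938000+0.914600+0.865800))/(1+866/27597) = 2067/2500 ≈ 0.826800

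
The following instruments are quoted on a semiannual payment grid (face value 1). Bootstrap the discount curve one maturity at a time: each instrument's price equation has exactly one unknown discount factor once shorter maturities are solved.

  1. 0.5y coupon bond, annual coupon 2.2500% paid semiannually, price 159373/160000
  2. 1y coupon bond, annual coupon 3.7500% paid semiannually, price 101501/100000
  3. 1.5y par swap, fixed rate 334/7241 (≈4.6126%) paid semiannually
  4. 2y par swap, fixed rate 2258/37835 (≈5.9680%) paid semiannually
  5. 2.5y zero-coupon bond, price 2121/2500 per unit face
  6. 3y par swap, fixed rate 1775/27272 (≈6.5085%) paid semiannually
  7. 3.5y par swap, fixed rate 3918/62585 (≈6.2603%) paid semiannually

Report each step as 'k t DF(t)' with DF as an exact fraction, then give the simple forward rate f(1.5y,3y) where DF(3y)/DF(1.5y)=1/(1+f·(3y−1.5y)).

1 1/2 197/200
2 1 4891/5000
3 3/2 2333/2500
4 2 8871/10000
5 5/2 2121/2500
6 3 329/400
7 7/2 8041/10000
f(1.5y,3y) = ((2333/2500)/(329/400) − 1)/(3/2) = 738/8225 ≈ 8.9726%

step 1 [0.5y] bond c/2=9/800: DF=(159373/160000 − 9/800·(0))/(1+9/800) = 197/200 ≈ 0.985000
step 2 [1y] bond c/2=3/160: DF=(101501/100000 − 3/160·(0.985000))/(1+3/160) = 4891/5000 ≈ 0.978200
step 3 [1.5y] swap r/2=167/7241: DF=(1 − 167/7241·(0.985000+0.978200))/(1+167/7241) = 2333/2500 ≈ 0.933200
step 4 [2y] swap r/2=1129/37835: DF=(1 − 1129/37835·(0.985000+0.978200+0.933200))/(1+1129/37835) = 8871/10000 ≈ 0.887100
step 5 [2.5y] zero: DF = P = 2121/2500 ≈ 0.848400
step 6 [3y] swap r/2=1775/54544: DF=(1 − 1775/54544·(0.985000+0.978200+0.933200+0.887100+0.848400))/(1+1775/54544) = 329/400 ≈ 0.822500
step 7 [3.5y] swap r/2=1959/62585: DF=(1 − 1959/62585·(0.985000+0.978200+0.933200+0.887100+0.848400+0.822500))/(1+1959/62585) = 8041/10000 ≈ 0.804100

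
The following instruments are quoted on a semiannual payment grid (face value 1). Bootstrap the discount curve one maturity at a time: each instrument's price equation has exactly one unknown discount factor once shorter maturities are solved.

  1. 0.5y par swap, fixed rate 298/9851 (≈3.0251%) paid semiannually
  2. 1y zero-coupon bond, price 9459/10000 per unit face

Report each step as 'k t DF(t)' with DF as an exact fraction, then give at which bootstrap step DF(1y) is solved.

1 1/2 9851/10000
2 1 9459/10000
DF(1y) is solved at step 2

step 1 [0.5y] swap r/2=149/9851: DF=(1 − 149/9851·(0))/(1+149/9851) = 9851/10000 ≈ 0.985100
step 2 [1y] zero: DF = P = 9459/10000 ≈ 0.945900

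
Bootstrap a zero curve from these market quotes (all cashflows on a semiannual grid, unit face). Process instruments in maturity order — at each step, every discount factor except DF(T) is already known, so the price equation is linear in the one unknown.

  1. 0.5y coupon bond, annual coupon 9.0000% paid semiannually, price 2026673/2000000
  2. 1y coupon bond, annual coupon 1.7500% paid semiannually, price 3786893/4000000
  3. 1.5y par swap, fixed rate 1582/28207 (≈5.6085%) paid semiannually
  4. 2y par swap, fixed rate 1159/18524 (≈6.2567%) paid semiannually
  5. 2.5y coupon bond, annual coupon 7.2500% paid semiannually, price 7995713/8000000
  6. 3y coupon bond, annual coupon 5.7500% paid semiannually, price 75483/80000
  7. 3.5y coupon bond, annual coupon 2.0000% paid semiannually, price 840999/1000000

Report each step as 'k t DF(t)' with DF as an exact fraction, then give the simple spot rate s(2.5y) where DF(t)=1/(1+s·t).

1 1/2 9697/10000
2 1 9301/10000
3 3/2 9209/10000
4 2 8841/10000
5 5/2 8349/10000
6 3 7903/10000
7 7/2 7799/10000
s(2.5y) = (1/(8349/10000) − 1)/(5/2) = 3302/41745 ≈ 7.9099%

step 1 [0.5y] bond c/2=9/200: DF=(2026673/2000000 − 9/200·(0))/(1+9/200) = 9697/10000 ≈ 0.969700
step 2 [1y] bond c/2=7/800: DF=(3786893/4000000 − 7/800·(0.969700))/(1+7/800) = 9301/10000 ≈ 0.930100
step 3 [1.5y] swap r/2=791/28207: DF=(1 − 791/28207·(0.969700+0.930100))/(1+791/28207) = 9209/10000 ≈ 0.920900
step 4 [2y] swap r/2=1159/37048: DF=(1 − 1159/37048·(0.969700+0.930100+0.920900))/(1+1159/37048) = 8841/10000 ≈ 0.884100
step 5 [2.5y] bond c/2=29/800: DF=(7995713/8000000 − 29/800·(0.969700+0.930100+0.920900+0.884100))/(1+29/800) = 8349/10000 ≈ 0.834900
step 6 [3y] bond c/2=23/800: DF=(75483/80000 − 23/800·(0.969700+0.930100+0.920900+0.884100+0.834900))/(1+23/800) = 7903/10000 ≈ 0.790300
step 7 [3.5y] bond c/2=1/100: DF=(840999/1000000 − 1/100·(0.969700+0.930100+0.920900+0.884100+0.834900+0.790300))/(1+1/100) = 7799/10000 ≈ 0.779900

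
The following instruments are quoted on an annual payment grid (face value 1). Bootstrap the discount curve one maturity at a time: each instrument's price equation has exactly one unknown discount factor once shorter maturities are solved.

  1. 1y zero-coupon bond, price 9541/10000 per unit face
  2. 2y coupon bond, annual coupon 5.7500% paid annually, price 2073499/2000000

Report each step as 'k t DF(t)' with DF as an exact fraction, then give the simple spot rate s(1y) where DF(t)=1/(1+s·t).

1 1 9541/10000
2 2 1857/2000
s(1y) = (1/(9541/10000) − 1)/(1) = 459/9541 ≈ 4.8108%

step 1 [1y] zero: DF = P = 9541/10000 ≈ 0.954100
step 2 [2y] bond c/1=23/400: DF=(2073499/2000000 − 23/400·(0.954100))/(1+23/400) = 1857/2000 ≈ 0.928500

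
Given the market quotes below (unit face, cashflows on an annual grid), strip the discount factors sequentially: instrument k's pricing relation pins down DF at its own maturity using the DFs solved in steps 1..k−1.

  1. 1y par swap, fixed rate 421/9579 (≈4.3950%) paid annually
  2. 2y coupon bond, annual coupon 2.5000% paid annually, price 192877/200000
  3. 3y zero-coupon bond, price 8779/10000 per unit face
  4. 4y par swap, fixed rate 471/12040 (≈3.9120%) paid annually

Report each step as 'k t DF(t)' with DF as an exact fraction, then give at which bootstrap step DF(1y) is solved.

step 1 [1y] swap r/1=421/9579: DF=(1 − 421/9579·(0))/(1+421/9579) = 9579/10000 ≈ 0.957900
step 2 [2y] bond c/1=1/40: DF=(192877/200000 − 1/40·(0.957900))/(1+1/40) = 367/400 ≈ 0.917500
step 3 [3y] zero: DF = P = 8779/10000 ≈ 0.877900
step 4 [4y] swap r/1=471/12040: DF=(1 − 471/12040·(0.957900+0.917500+0.877900))/(1+471/12040) = 8587/10000 ≈ 0.858700

1 1 9579/10000
2 2 367/400
3 3 8779/10000
4 4 8587/10000
DF(1y) is solved at step 1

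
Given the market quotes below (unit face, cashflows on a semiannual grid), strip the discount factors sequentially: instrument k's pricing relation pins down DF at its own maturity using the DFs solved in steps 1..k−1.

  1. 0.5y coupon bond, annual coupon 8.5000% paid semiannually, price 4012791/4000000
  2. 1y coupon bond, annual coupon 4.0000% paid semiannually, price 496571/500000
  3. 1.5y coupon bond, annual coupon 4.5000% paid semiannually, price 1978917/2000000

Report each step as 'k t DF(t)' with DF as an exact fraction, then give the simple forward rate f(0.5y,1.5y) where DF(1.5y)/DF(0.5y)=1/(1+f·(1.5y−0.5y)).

1 1/2 9623/10000
2 1 2387/2500
3 3/2 1851/2000
f(0.5y,1.5y) = ((9623/10000)/(1851/2000) − 1)/(1) = 368/9255 ≈ 3.9762%

step 1 [0.5y] bond c/2=17/400: DF=(4012791/4000000 − 17/400·(0))/(1+17/400) = 9623/10000 ≈ 0.962300
step 2 [1y] bond c/2=1/50: DF=(496571/500000 − 1/50·(0.962300))/(1+1/50) = 2387/2500 ≈ 0.954800
step 3 [1.5y] bond c/2=9/400: DF=(1978917/2000000 − 9/400·(0.962300+0.954800))/(1+9/400) = 1851/2000 ≈ 0.925500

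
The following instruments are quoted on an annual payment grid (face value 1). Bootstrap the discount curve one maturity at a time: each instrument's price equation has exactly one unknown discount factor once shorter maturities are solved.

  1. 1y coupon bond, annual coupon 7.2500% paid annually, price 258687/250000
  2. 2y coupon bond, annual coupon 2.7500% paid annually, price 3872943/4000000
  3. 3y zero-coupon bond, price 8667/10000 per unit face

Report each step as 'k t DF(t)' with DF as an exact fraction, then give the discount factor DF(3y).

step 1 [1y] bond c/1=29/400: DF=(258687/250000 − 29/400·(0))/(1+29/400) = 603/625 ≈ 0.964800
step 2 [2y] bond c/1=11/400: DF=(3872943/4000000 − 11/400·(0.964800))/(1+11/400) = 1833/2000 ≈ 0.916500
step 3 [3y] zero: DF = P = 8667/10000 ≈ 0.866700

1 1 603/625
2 2 1833/2000
3 3 8667/10000
DF(3y) = 8667/10000 ≈ 0.866700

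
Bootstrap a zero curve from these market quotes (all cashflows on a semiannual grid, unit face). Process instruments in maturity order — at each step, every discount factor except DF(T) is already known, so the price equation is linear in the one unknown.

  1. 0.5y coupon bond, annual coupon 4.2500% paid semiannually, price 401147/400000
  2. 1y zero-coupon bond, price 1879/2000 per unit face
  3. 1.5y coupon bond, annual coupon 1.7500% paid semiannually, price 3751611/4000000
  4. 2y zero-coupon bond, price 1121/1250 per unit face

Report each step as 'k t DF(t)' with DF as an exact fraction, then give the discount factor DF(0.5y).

step 1 [0.5y] bond c/2=17/800: DF=(401147/400000 − 17/800·(0))/(1+17/800) = 491/500 ≈ 0.982000
step 2 [1y] zero: DF = P = 1879/2000 ≈ 0.939500
step 3 [1.5y] bond c/2=7/800: DF=(3751611/4000000 − 7/800·(0.982000+0.939500))/(1+7/800) = 9131/10000 ≈ 0.913100
step 4 [2y] zero: DF = P = 1121/1250 ≈ 0.896800

1 1/2 491/500
2 1 1879/2000
3 3/2 9131/10000
4 2 1121/1250
DF(0.5y) = 491/500 ≈ 0.982000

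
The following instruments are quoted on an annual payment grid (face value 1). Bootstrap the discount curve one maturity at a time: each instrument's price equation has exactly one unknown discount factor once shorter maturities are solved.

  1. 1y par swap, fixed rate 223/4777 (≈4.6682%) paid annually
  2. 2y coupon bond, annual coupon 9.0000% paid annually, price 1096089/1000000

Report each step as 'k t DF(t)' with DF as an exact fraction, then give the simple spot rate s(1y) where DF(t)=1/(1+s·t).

1 1 4777/5000
2 2 9267/10000
s(1y) = (1/(4777/5000) − 1)/(1) = 223/4777 ≈ 4.6682%

step 1 [1y] swap r/1=223/4777: DF=(1 − 223/4777·(0))/(1+223/4777) = 4777/5000 ≈ 0.955400
step 2 [2y] bond c/1=9/100: DF=(1096089/1000000 − 9/100·(0.955400))/(1+9/100) = 9267/10000 ≈ 0.926700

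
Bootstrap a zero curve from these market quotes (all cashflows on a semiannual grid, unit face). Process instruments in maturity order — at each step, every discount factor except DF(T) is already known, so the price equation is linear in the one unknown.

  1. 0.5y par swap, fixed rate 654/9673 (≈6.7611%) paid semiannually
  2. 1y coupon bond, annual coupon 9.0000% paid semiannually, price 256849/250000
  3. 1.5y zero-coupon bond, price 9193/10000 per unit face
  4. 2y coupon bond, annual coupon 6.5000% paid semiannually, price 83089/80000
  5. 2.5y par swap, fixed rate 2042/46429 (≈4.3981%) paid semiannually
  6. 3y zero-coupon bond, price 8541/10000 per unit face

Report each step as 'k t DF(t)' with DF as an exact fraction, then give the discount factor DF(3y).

1 1/2 9673/10000
2 1 1883/2000
3 3/2 9193/10000
4 2 9169/10000
5 5/2 8979/10000
6 3 8541/10000
DF(3y) = 8541/10000 ≈ 0.854100

step 1 [0.5y] swap r/2=327/9673: DF=(1 − 327/9673·(0))/(1+327/9673) = 9673/10000 ≈ 0.967300
step 2 [1y] bond c/2=9/200: DF=(256849/250000 − 9/200·(0.967300))/(1+9/200) = 1883/2000 ≈ 0.941500
step 3 [1.5y] zero: DF = P = 9193/10000 ≈ 0.919300
step 4 [2y] bond c/2=13/400: DF=(83089/80000 − 13/400·(0.967300+0.941500+0.919300))/(1+13/400) = 9169/10000 ≈ 0.916900
step 5 [2.5y] swap r/2=1021/46429: DF=(1 − 1021/46429·(0.967300+0.941500+0.919300+0.916900))/(1+1021/46429) = 8979/10000 ≈ 0.897900
step 6 [3y] zero: DF = P = 8541/10000 ≈ 0.854100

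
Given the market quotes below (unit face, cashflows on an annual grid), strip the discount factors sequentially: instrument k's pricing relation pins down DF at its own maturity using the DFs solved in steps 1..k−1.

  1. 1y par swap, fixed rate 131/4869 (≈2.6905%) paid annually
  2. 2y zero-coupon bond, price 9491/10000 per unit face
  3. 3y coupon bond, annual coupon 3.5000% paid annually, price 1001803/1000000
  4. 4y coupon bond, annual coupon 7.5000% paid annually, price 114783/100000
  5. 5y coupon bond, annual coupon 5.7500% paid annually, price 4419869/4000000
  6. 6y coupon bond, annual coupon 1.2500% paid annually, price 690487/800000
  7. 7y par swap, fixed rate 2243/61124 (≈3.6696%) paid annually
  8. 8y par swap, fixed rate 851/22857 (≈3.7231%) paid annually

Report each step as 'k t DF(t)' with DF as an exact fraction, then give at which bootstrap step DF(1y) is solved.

step 1 [1y] swap r/1=131/4869: DF=(1 − 131/4869·(0))/(1+131/4869) = 4869/5000 ≈ 0.973800
step 2 [2y] zero: DF = P = 9491/10000 ≈ 0.949100
step 3 [3y] bond c/1=7/200: DF=(1001803/1000000 − 7/200·(0.973800+0.949100))/(1+7/200) = 9029/10000 ≈ 0.902900
step 4 [4y] bond c/1=3/40: DF=(114783/100000 − 3/40·(0.973800+0.949100+0.902900))/(1+3/40) = 4353/5000 ≈ 0.870600
step 5 [5y] bond c/1=23/400: DF=(4419869/4000000 − 23/400·(0.973800+0.949100+0.902900+0.870600))/(1+23/400) = 8439/10000 ≈ 0.843900
step 6 [6y] bond c/1=1/80: DF=(690487/800000 − 1/80·(0.973800+0.949100+0.902900+0.870600+0.843900))/(1+1/80) = 1991/2500 ≈ 0.796400
step 7 [7y] swap r/1=2243/61124: DF=(1 − 2243/61124·(0.973800+0.949100+0.902900+0.870600+0.843900+0.796400))/(1+2243/61124) = 7757/10000 ≈ 0.775700
step 8 [8y] swap r/1=851/22857: DF=(1 − 851/22857·(0.973800+0.949100+0.902900+0.870600+0.843900+0.796400+0.775700))/(1+851/22857) = 7447/10000 ≈ 0.744700

1 1 4869/5000
2 2 9491/10000
3 3 9029/10000
4 4 4353/5000
5 5 8439/10000
6 6 1991/2500
7 7 7757/10000
8 8 7447/10000
DF(1y) is solved at step 1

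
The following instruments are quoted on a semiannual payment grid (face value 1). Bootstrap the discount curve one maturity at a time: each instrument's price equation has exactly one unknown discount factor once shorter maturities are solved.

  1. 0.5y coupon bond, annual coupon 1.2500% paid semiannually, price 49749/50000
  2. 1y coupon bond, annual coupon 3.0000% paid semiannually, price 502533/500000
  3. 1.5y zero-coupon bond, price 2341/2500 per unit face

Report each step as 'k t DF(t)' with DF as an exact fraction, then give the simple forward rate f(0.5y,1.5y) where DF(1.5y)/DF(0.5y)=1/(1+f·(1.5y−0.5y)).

step 1 [0.5y] bond c/2=1/160: DF=(49749/50000 − 1/160·(0))/(1+1/160) = 618/625 ≈ 0.988800
step 2 [1y] bond c/2=3/200: DF=(502533/500000 − 3/200·(0.988800))/(1+3/200) = 2439/2500 ≈ 0.975600
step 3 [1.5y] zero: DF = P = 2341/2500 ≈ 0.936400

1 1/2 618/625
2 1 2439/2500
3 3/2 2341/2500
f(0.5y,1.5y) = ((618/625)/(2341/2500) − 1)/(1) = 131/2341 ≈ 5.5959%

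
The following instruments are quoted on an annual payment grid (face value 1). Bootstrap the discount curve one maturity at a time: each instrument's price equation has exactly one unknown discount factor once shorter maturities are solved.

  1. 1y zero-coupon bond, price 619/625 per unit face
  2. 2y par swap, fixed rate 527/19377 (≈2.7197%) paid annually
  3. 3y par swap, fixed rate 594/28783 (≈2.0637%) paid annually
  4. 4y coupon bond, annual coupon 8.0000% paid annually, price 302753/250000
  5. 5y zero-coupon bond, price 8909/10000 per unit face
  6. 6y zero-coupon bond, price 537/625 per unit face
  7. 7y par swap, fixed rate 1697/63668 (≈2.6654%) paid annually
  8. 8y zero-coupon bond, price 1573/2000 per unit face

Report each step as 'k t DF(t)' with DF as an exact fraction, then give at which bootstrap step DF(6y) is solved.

step 1 [1y] zero: DF = P = 619/625 ≈ 0.990400
step 2 [2y] swap r/1=527/19377: DF=(1 − 527/19377·(0.990400))/(1+527/19377) = 9473/10000 ≈ 0.947300
step 3 [3y] swap r/1=594/28783: DF=(1 − 594/28783·(0.990400+0.947300))/(1+594/28783) = 4703/5000 ≈ 0.940600
step 4 [4y] bond c/1=2/25: DF=(302753/250000 − 2/25·(0.990400+0.947300+0.940600))/(1+2/25) = 9081/10000 ≈ 0.908100
step 5 [5y] zero: DF = P = 8909/10000 ≈ 0.890900
step 6 [6y] zero: DF = P = 537/625 ≈ 0.859200
step 7 [7y] swap r/1=1697/63668: DF=(1 − 1697/63668·(0.990400+0.947300+0.940600+0.908100+0.890900+0.859200))/(1+1697/63668) = 8303/10000 ≈ 0.830300
step 8 [8y] zero: DF = P = 1573/2000 ≈ 0.786500

1 1 619/625
2 2 9473/10000
3 3 4703/5000
4 4 9081/10000
5 5 8909/10000
6 6 537/625
7 7 8303/10000
8 8 1573/2000
DF(6y) is solved at step 6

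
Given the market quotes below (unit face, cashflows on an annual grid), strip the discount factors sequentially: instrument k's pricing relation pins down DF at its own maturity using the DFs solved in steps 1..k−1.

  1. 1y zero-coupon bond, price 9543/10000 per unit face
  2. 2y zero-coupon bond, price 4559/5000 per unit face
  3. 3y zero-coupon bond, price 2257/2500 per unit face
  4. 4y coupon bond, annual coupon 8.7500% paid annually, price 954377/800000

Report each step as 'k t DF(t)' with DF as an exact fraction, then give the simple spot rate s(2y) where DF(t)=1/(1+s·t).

step 1 [1y] zero: DF = P = 9543/10000 ≈ 0.954300
step 2 [2y] zero: DF = P = 4559/5000 ≈ 0.911800
step 3 [3y] zero: DF = P = 2257/2500 ≈ 0.902800
step 4 [4y] bond c/1=7/80: DF=(954377/800000 − 7/80·(0.954300+0.911800+0.902800))/(1+7/80) = 4371/5000 ≈ 0.874200

1 1 9543/10000
2 2 4559/5000
3 3 2257/2500
4 4 4371/5000
s(2y) = (1/(4559/5000) − 1)/(2) = 441/9118 ≈ 4.8366%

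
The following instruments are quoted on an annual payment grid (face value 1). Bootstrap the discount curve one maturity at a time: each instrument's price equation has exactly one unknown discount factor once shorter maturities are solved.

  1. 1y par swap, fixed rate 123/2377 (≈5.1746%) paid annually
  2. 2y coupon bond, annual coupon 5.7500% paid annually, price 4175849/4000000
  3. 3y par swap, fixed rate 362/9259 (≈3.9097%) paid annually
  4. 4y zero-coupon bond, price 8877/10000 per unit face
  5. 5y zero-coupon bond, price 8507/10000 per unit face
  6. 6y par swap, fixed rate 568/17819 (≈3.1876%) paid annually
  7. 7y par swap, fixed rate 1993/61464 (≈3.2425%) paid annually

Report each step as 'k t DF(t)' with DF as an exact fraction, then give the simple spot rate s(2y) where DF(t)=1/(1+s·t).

step 1 [1y] swap r/1=123/2377: DF=(1 − 123/2377·(0))/(1+123/2377) = 2377/2500 ≈ 0.950800
step 2 [2y] bond c/1=23/400: DF=(4175849/4000000 − 23/400·(0.950800))/(1+23/400) = 1871/2000 ≈ 0.935500
step 3 [3y] swap r/1=362/9259: DF=(1 − 362/9259·(0.950800+0.935500))/(1+362/9259) = 4457/5000 ≈ 0.891400
step 4 [4y] zero: DF = P = 8877/10000 ≈ 0.887700
step 5 [5y] zero: DF = P = 8507/10000 ≈ 0.850700
step 6 [6y] swap r/1=568/17819: DF=(1 − 568/17819·(0.950800+0.935500+0.891400+0.887700+0.850700))/(1+568/17819) = 1037/1250 ≈ 0.829600
step 7 [7y] swap r/1=1993/61464: DF=(1 − 1993/61464·(0.950800+0.935500+0.891400+0.887700+0.850700+0.829600))/(1+1993/61464) = 8007/10000 ≈ 0.800700

1 1 2377/2500
2 2 1871/2000
3 3 4457/5000
4 4 8877/10000
5 5 8507/10000
6 6 1037/1250
7 7 8007/10000
s(2y) = (1/(1871/2000) − 1)/(2) = 129/3742 ≈ 3.4474%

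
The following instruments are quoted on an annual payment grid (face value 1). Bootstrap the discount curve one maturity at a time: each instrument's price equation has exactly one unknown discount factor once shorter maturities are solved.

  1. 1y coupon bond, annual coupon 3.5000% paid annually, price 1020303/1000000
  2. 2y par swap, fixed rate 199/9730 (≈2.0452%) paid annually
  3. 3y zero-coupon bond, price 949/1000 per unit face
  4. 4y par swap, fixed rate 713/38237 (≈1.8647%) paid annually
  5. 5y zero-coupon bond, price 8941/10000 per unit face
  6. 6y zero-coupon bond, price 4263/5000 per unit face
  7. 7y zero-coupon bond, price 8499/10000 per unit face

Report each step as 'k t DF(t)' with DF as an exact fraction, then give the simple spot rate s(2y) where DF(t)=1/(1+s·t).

step 1 [1y] bond c/1=7/200: DF=(1020303/1000000 − 7/200·(0))/(1+7/200) = 4929/5000 ≈ 0.985800
step 2 [2y] swap r/1=199/9730: DF=(1 − 199/9730·(0.985800))/(1+199/9730) = 4801/5000 ≈ 0.960200
step 3 [3y] zero: DF = P = 949/1000 ≈ 0.949000
step 4 [4y] swap r/1=713/38237: DF=(1 − 713/38237·(0.985800+0.960200+0.949000))/(1+713/38237) = 9287/10000 ≈ 0.928700
step 5 [5y] zero: DF = P = 8941/10000 ≈ 0.894100
step 6 [6y] zero: DF = P = 4263/5000 ≈ 0.852600
step 7 [7y] zero: DF = P = 8499/10000 ≈ 0.849900

1 1 4929/5000
2 2 4801/5000
3 3 949/1000
4 4 9287/10000
5 5 8941/10000
6 6 4263/5000
7 7 8499/10000
s(2y) = (1/(4801/5000) − 1)/(2) = 199/9602 ≈ 2.0725%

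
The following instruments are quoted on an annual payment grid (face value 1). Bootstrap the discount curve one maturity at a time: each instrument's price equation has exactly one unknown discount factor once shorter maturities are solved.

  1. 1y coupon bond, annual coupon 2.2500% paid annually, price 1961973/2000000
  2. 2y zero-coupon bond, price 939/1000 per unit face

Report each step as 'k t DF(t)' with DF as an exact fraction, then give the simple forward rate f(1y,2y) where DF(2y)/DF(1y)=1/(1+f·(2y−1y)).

1 1 4797/5000
2 2 939/1000
f(1y,2y) = ((4797/5000)/(939/1000) − 1)/(1) = 34/1565 ≈ 2.1725%

step 1 [1y] bond c/1=9/400: DF=(1961973/2000000 − 9/400·(0))/(1+9/400) = 4797/5000 ≈ 0.959400
step 2 [2y] zero: DF = P = 939/1000 ≈ 0.939000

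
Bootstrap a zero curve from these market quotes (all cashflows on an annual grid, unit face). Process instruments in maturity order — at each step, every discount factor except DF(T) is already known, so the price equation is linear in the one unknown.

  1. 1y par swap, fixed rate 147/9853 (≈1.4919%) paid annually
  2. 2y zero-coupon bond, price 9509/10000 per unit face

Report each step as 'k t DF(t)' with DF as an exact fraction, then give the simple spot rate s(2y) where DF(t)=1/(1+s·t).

step 1 [1y] swap r/1=147/9853: DF=(1 − 147/9853·(0))/(1+147/9853) = 9853/10000 ≈ 0.985300
step 2 [2y] zero: DF = P = 9509/10000 ≈ 0.950900

1 1 9853/10000
2 2 9509/10000
s(2y) = (1/(9509/10000) − 1)/(2) = 491/19018 ≈ 2.5818%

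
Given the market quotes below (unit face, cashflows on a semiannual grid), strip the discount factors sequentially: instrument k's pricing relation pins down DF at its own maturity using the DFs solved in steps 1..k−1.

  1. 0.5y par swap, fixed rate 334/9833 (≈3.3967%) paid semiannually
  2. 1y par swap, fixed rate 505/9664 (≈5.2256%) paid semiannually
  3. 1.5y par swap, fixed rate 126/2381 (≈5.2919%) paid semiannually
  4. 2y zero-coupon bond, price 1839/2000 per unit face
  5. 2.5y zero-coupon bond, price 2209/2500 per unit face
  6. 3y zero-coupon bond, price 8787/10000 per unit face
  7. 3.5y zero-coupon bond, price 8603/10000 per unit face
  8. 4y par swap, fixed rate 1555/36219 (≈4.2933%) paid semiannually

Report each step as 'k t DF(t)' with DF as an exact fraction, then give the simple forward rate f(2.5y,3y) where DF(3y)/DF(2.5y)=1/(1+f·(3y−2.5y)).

step 1 [0.5y] swap r/2=167/9833: DF=(1 − 167/9833·(0))/(1+167/9833) = 9833/10000 ≈ 0.983300
step 2 [1y] swap r/2=505/19328: DF=(1 − 505/19328·(0.983300))/(1+505/19328) = 1899/2000 ≈ 0.949500
step 3 [1.5y] swap r/2=63/2381: DF=(1 − 63/2381·(0.983300+0.949500))/(1+63/2381) = 2311/2500 ≈ 0.924400
step 4 [2y] zero: DF = P = 1839/2000 ≈ 0.919500
step 5 [2.5y] zero: DF = P = 2209/2500 ≈ 0.883600
step 6 [3y] zero: DF = P = 8787/10000 ≈ 0.878700
step 7 [3.5y] zero: DF = P = 8603/10000 ≈ 0.860300
step 8 [4y] swap r/2=1555/72438: DF=(1 − 1555/72438·(0.983300+0.949500+0.924400+0.919500+0.883600+0.878700+0.860300))/(1+1555/72438) = 1689/2000 ≈ 0.844500

1 1/2 9833/10000
2 1 1899/2000
3 3/2 2311/2500
4 2 1839/2000
5 5/2 2209/2500
6 3 8787/10000
7 7/2 8603/10000
8 4 1689/2000
f(2.5y,3y) = ((2209/2500)/(8787/10000) − 1)/(1/2) = 98/8787 ≈ 1.1153%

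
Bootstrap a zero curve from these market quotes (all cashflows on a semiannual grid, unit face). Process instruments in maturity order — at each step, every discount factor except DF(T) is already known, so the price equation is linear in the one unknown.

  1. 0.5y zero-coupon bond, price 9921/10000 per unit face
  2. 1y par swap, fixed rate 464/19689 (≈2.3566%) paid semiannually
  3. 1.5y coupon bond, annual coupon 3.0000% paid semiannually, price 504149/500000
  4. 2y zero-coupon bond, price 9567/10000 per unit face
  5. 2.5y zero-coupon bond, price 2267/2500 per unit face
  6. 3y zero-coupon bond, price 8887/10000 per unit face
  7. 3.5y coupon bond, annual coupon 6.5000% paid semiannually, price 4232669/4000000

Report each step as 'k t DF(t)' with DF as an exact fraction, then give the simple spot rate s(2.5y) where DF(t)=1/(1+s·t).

step 1 [0.5y] zero: DF = P = 9921/10000 ≈ 0.992100
step 2 [1y] swap r/2=232/19689: DF=(1 − 232/19689·(0.992100))/(1+232/19689) = 1221/1250 ≈ 0.976800
step 3 [1.5y] bond c/2=3/200: DF=(504149/500000 − 3/200·(0.992100+0.976800))/(1+3/200) = 9643/10000 ≈ 0.964300
step 4 [2y] zero: DF = P = 9567/10000 ≈ 0.956700
step 5 [2.5y] zero: DF = P = 2267/2500 ≈ 0.906800
step 6 [3y] zero: DF = P = 8887/10000 ≈ 0.888700
step 7 [3.5y] bond c/2=13/400: DF=(4232669/4000000 − 13/400·(0.992100+0.976800+0.964300+0.956700+0.906800+0.888700))/(1+13/400) = 8459/10000 ≈ 0.845900

1 1/2 9921/10000
2 1 1221/1250
3 3/2 9643/10000
4 2 9567/10000
5 5/2 2267/2500
6 3 8887/10000
7 7/2 8459/10000
s(2.5y) = (1/(2267/2500) − 1)/(5/2) = 466/11335 ≈ 4.1112%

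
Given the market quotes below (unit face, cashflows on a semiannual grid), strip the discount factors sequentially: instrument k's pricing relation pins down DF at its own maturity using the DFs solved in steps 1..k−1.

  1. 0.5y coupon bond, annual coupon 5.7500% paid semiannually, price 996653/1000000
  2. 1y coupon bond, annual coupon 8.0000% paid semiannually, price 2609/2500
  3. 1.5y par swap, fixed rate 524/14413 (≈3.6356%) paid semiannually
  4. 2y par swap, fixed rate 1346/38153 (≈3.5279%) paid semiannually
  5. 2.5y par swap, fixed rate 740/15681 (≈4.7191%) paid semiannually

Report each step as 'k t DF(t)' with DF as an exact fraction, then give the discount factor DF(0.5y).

step 1 [0.5y] bond c/2=23/800: DF=(996653/1000000 − 23/800·(0))/(1+23/800) = 1211/1250 ≈ 0.968800
step 2 [1y] bond c/2=1/25: DF=(2609/2500 − 1/25·(0.968800))/(1+1/25) = 4831/5000 ≈ 0.966200
step 3 [1.5y] swap r/2=262/14413: DF=(1 − 262/14413·(0.968800+0.966200))/(1+262/14413) = 2369/2500 ≈ 0.947600
step 4 [2y] swap r/2=673/38153: DF=(1 − 673/38153·(0.968800+0.966200+0.947600))/(1+673/38153) = 9327/10000 ≈ 0.932700
step 5 [2.5y] swap r/2=370/15681: DF=(1 − 370/15681·(0.968800+0.966200+0.947600+0.932700))/(1+370/15681) = 889/1000 ≈ 0.889000

1 1/2 1211/1250
2 1 4831/5000
3 3/2 2369/2500
4 2 9327/10000
5 5/2 889/1000
DF(0.5y) = 1211/1250 ≈ 0.968800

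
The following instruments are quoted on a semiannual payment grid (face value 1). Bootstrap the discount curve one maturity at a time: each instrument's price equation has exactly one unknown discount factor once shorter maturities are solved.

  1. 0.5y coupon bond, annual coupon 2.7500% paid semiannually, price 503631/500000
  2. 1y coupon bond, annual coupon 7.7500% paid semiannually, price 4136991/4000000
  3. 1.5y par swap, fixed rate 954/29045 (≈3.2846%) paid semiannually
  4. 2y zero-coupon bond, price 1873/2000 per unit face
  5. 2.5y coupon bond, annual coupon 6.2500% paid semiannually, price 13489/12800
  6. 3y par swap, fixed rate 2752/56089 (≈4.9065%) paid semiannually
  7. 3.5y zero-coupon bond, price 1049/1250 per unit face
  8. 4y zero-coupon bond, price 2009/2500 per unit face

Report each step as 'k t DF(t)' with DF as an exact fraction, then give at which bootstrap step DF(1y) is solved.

1 1/2 621/625
2 1 4793/5000
3 3/2 9523/10000
4 2 1873/2000
5 5/2 1811/2000
6 3 539/625
7 7/2 1049/1250
8 4 2009/2500
DF(1y) is solved at step 2

step 1 [0.5y] bond c/2=11/800: DF=(503631/500000 − 11/800·(0))/(1+11/800) = 621/625 ≈ 0.993600
step 2 [1y] bond c/2=31/800: DF=(4136991/4000000 − 31/800·(0.993600))/(1+31/800) = 4793/5000 ≈ 0.958600
step 3 [1.5y] swap r/2=477/29045: DF=(1 − 477/29045·(0.993600+0.958600))/(1+477/29045) = 9523/10000 ≈ 0.952300
step 4 [2y] zero: DF = P = 1873/2000 ≈ 0.936500
step 5 [2.5y] bond c/2=1/32: DF=(13489/12800 − 1/32·(0.993600+0.958600+0.952300+0.936500))/(1+1/32) = 1811/2000 ≈ 0.905500
step 6 [3y] swap r/2=1376/56089: DF=(1 − 1376/56089·(0.993600+0.958600+0.952300+0.936500+0.905500))/(1+1376/56089) = 539/625 ≈ 0.862400
step 7 [3.5y] zero: DF = P = 1049/1250 ≈ 0.839200
step 8 [4y] zero: DF = P = 2009/2500 ≈ 0.803600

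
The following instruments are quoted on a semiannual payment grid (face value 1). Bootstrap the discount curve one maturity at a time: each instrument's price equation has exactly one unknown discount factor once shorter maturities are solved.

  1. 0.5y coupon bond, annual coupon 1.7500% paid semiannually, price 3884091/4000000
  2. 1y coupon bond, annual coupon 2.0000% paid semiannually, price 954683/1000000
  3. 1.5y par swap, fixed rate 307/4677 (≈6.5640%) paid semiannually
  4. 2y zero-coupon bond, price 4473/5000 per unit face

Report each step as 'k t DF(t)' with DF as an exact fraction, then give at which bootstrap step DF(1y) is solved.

1 1/2 4813/5000
2 1 9357/10000
3 3/2 9079/10000
4 2 4473/5000
DF(1y) is solved at step 2

step 1 [0.5y] bond c/2=7/800: DF=(3884091/4000000 − 7/800·(0))/(1+7/800) = 4813/5000 ≈ 0.962600
step 2 [1y] bond c/2=1/100: DF=(954683/1000000 − 1/100·(0.962600))/(1+1/100) = 9357/10000 ≈ 0.935700
step 3 [1.5y] swap r/2=307/9354: DF=(1 − 307/9354·(0.962600+0.935700))/(1+307/9354) = 9079/10000 ≈ 0.907900
step 4 [2y] zero: DF = P = 4473/5000 ≈ 0.894600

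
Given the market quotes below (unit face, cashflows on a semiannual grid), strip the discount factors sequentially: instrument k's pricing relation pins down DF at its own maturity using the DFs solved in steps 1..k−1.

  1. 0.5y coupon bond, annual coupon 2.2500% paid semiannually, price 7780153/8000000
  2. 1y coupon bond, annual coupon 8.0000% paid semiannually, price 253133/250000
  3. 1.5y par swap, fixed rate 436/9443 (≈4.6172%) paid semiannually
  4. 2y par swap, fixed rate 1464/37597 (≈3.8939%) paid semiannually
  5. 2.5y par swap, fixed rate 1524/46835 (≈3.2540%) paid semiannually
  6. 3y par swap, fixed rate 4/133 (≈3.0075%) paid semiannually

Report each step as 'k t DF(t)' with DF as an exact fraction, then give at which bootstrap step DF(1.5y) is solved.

1 1/2 9617/10000
2 1 4683/5000
3 3/2 4673/5000
4 2 2317/2500
5 5/2 4619/5000
6 3 4579/5000
DF(1.5y) is solved at step 3

step 1 [0.5y] bond c/2=9/800: DF=(7780153/8000000 − 9/800·(0))/(1+9/800) = 9617/10000 ≈ 0.961700
step 2 [1y] bond c/2=1/25: DF=(253133/250000 − 1/25·(0.961700))/(1+1/25) = 4683/5000 ≈ 0.936600
step 3 [1.5y] swap r/2=218/9443: DF=(1 − 218/9443·(0.961700+0.936600))/(1+218/9443) = 4673/5000 ≈ 0.934600
step 4 [2y] swap r/2=732/37597: DF=(1 − 732/37597·(0.961700+0.936600+0.934600))/(1+732/37597) = 2317/2500 ≈ 0.926800
step 5 [2.5y] swap r/2=762/46835: DF=(1 − 762/46835·(0.961700+0.936600+0.934600+0.926800))/(1+762/46835) = 4619/5000 ≈ 0.923800
step 6 [3y] swap r/2=2/133: DF=(1 − 2/133·(0.961700+0.936600+0.934600+0.926800+0.923800))/(1+2/133) = 4579/5000 ≈ 0.915800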